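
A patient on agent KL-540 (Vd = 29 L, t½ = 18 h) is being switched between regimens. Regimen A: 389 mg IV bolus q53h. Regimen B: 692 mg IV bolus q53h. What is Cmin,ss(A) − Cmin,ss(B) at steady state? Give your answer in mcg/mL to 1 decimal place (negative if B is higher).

-1.6 mcg/mL

Regimen A: f = (1/2)^(53/18) ≈ 0.1299; Cmin,ss = (389/29)·f/(1−f) ≈ 2.003 mcg/mL.
Regimen B: f = (1/2)^(53/18) ≈ 0.1299; Cmin,ss = (692/29)·f/(1−f) ≈ 3.562 mcg/mL.
Difference ≈ 2.003 − 3.562 ≈ -1.559 mcg/mL.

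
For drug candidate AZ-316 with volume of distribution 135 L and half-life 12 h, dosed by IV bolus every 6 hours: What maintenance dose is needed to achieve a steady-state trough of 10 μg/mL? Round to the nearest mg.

τ/t½ = 6/12 ≈ 0.5, so f = (1/2)^(6/12) ≈ 0.707107.
Cmin,ss = (D/Vd)·f/(1−f), so D = Cmin,ss·Vd·(1−f)/f.
D = 10 × 135 × (1−f)/f ≈ 10 × 135 × 0.41421 ≈ 559.18 mg.

559 mg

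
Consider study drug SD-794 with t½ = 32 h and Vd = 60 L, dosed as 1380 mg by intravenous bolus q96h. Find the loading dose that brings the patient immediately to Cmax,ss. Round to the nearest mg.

1577 mg

f = (1/2)^(96/32) ≈ 0.125000; accumulation ratio R = 1/(1−f) ≈ 1.14286.
Loading dose to hit Cmax,ss on first dose: D_load = D_maint·R ≈ 1380 × 1.14286 ≈ 1577.15 mg.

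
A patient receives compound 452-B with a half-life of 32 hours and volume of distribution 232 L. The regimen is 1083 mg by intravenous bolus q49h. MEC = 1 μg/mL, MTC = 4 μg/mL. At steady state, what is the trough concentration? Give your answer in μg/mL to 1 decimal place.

Over one 49-h interval, 49/32 ≈ 1.5312 half-lives elapse, leaving f ≈ 0.3460 of each dose.
Single-dose peak C₀ = D/Vd = 1083/232 ≈ 4.668 μg/mL.
Steady-state trough Cmin,ss = C₀·f/(1−f) ≈ 4.668 × 0.3460/0.6540 ≈ 2.470 μg/mL.
Trough 2.5 μg/mL vs MEC 1 μg/mL: adequate.

2.5 μg/mL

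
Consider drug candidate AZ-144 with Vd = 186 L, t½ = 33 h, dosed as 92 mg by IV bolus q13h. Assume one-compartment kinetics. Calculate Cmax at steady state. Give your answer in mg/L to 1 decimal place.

2.1 mg/L

Over one 13-h interval, 13/33 ≈ 0.39394 half-lives elapse, leaving f ≈ 0.7610 of each dose.
Accumulation ratio R = 1/(1 − f) ≈ 1/0.2390 ≈ 4.1841.
Each bolus raises the concentration by D/Vd = 92/186 ≈ 0.495 mg/L.
Steady-state peak Cmax,ss = C₀·R ≈ 0.495 × 4.1841 ≈ 2.071 mg/L.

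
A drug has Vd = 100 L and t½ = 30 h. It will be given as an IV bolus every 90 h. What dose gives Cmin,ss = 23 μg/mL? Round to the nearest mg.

16100 mg

τ/t½ = 90/30 ≈ 3, so f = (1/2)^(90/30) ≈ 0.125000.
Cmin,ss = (D/Vd)·f/(1−f), so D = Cmin,ss·Vd·(1−f)/f.
D = 23 × 100 × (1−f)/f ≈ 23 × 100 × 7.00000 ≈ 16100.00 mg.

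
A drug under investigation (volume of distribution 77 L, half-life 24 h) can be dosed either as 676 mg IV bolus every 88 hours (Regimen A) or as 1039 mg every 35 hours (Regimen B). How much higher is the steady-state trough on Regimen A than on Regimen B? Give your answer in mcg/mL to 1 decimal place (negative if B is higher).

Regimen A: f = (1/2)^(88/24) ≈ 0.0787; Cmin,ss = (676/77)·f/(1−f) ≈ 0.750 mcg/mL.
Regimen B: f = (1/2)^(35/24) ≈ 0.3639; Cmin,ss = (1039/77)·f/(1−f) ≈ 7.719 mcg/mL.
Difference ≈ 0.750 − 7.719 ≈ -6.969 mcg/mL.

-7.0 mcg/mL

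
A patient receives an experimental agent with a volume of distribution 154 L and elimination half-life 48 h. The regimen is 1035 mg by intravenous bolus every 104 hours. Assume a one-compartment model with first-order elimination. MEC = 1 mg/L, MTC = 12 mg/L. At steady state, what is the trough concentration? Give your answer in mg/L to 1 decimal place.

k = ln2/t½ = ln2/48 ≈ 0.014441 h⁻¹; fraction remaining f = e^(−kτ) = e^(−0.014441×104) ≈ 0.2227.
Accumulation ratio R = 1/(1 − f) ≈ 1/0.7773 ≈ 1.2865.
Single-dose peak C₀ = D/Vd = 1035/154 ≈ 6.721 mg/L.
Cmax,ss = C₀/(1 − f) ≈ 6.721/0.7773 ≈ 8.647 mg/L.
Steady-state trough Cmin,ss = Cmax,ss·f ≈ 8.647 × 0.2227 ≈ 1.926 mg/L.
Trough 1.9 mg/L vs MEC 1 mg/L: adequate.

1.9 mg/L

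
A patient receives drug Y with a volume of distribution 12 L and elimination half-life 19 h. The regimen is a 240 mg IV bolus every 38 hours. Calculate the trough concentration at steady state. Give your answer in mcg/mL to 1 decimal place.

τ = 38 h = 2 half-lives, so f = (1/2)^2 = 0.25.
At steady state, R = 1/(1 − 0.25) = 4/3.
Single-dose peak C₀ = D/Vd = 240/12 = 20 mcg/mL.
Steady-state peak Cmax,ss = C₀·R = 20 × 4/3 ≈ 26.667 mcg/mL.
Steady-state trough Cmin,ss = Cmax,ss·f ≈ 26.667 × 0.25 ≈ 6.667 mcg/mL.

6.7 mcg/mL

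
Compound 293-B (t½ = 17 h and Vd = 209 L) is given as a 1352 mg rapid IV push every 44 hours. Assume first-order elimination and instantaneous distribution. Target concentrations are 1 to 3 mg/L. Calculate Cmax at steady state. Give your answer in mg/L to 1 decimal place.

7.8 mg/L

Over one 44-h interval, 44/17 ≈ 2.5882 half-lives elapse, leaving f ≈ 0.1663 of each dose.
Accumulation ratio R = 1/(1 − f) ≈ 1/0.8337 ≈ 1.1995.
Single-dose peak C₀ = D/Vd = 1352/209 ≈ 6.469 mg/L.
Cmax,ss = C₀/(1 − f) ≈ 6.469/0.8337 ≈ 7.759 mg/L.
Peak 7.8 mg/L vs MTC 3 mg/L: exceeds toxic threshold.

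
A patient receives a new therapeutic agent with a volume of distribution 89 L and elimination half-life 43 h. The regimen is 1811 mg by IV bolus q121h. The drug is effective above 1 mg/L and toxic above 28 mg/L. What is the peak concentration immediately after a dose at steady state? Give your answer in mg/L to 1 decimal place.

23.7 mg/L

Over one 121-h interval, 121/43 ≈ 2.814 half-lives elapse, leaving f ≈ 0.1422 of each dose.
Accumulation ratio R = 1/(1 − f) ≈ 1/0.8578 ≈ 1.1658.
Single-dose peak C₀ = D/Vd = 1811/89 ≈ 20.348 mg/L.
Steady-state peak Cmax,ss = C₀·R ≈ 20.348 × 1.1658 ≈ 23.722 mg/L.
Peak 23.7 mg/L vs MTC 28 mg/L: below toxic threshold.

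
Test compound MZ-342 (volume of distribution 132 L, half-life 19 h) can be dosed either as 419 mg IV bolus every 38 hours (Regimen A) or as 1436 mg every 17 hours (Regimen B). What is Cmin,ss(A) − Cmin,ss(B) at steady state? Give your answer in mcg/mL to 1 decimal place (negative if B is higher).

-11.6 mcg/mL

Regimen A: f = (1/2)^(38/19) ≈ 0.2500; Cmin,ss = (419/132)·f/(1−f) ≈ 1.058 mcg/mL.
Regimen B: f = (1/2)^(17/19) ≈ 0.5378; Cmin,ss = (1436/132)·f/(1−f) ≈ 12.658 mcg/mL.
Difference ≈ 1.058 − 12.658 ≈ -11.600 mcg/mL.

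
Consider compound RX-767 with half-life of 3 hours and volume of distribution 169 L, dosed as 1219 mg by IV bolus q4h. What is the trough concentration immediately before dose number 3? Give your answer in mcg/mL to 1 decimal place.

f = (1/2)^(τ/t½) = (1/2)^(4/3) ≈ 0.3969.
C₀ = D/Vd = 1219/169 ≈ 7.213 mcg/mL.
Before the 3rd dose, 2 doses have been given. Superposition: Cmin = C₀·(f + f²).
≈ 7.213 × (0.3969 + 0.1575) ≈ 7.213 × 0.5544 ≈ 3.999 mcg/mL.

4.0 mcg/mL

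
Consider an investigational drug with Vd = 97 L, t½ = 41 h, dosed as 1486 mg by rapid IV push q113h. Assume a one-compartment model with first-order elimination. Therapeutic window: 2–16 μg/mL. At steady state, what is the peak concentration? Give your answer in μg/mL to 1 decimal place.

τ/t½ = 113/41 ≈ 2.7561, so fraction remaining f = (1/2)^(113/41) ≈ 0.1480.
Accumulation ratio R = 1/(1 − f) ≈ 1/0.8520 ≈ 1.1737.
Single-dose peak C₀ = D/Vd = 1486/97 ≈ 15.320 μg/mL.
Steady-state peak Cmax,ss = C₀·R ≈ 15.320 × 1.1737 ≈ 17.981 μg/mL.
Peak 18.0 μg/mL vs MTC 16 μg/mL: exceeds toxic threshold.

18.0 μg/mL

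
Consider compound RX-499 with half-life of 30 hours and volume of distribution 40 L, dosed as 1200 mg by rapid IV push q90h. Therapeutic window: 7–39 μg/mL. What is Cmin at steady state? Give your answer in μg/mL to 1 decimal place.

4.3 μg/mL

τ = 90 h = 3 half-lives, so f = (1/2)^3 = 0.125.
Accumulation ratio R = 1/(1 − f) = 1/0.875 = 8/7.
Single-dose peak C₀ = D/Vd = 1200/40 = 30 μg/mL.
Steady-state peak Cmax,ss = C₀·R = 30 × 8/7 ≈ 34.286 μg/mL.
Steady-state trough Cmin,ss = Cmax,ss·f ≈ 34.286 × 0.125 ≈ 4.286 μg/mL.
Trough 4.3 μg/mL vs MEC 7 μg/mL: subtherapeutic.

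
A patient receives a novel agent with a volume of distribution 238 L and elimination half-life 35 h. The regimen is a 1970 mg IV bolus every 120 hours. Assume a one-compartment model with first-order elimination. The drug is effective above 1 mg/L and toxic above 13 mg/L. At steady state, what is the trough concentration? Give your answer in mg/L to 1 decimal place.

0.8 mg/L

τ/t½ = 120/35 ≈ 3.4286, so fraction remaining f = (1/2)^(120/35) ≈ 0.0929.
At steady state, accumulation factor R = 1/(1 − e^(−kτ)) ≈ 1.1024.
Each bolus raises the concentration by D/Vd = 1970/238 ≈ 8.277 mg/L.
Cmax,ss = C₀/(1 − f) ≈ 8.277/0.9071 ≈ 9.125 mg/L.
One interval later, Cmin,ss = Cmax,ss·e^(−kτ) ≈ 9.125 × 0.0929 ≈ 0.848 mg/L.
Trough 0.8 mg/L vs MEC 1 mg/L: subtherapeutic.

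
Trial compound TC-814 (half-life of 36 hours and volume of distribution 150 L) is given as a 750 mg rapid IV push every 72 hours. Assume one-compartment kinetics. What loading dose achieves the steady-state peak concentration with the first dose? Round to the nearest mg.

f = (1/2)^(72/36) ≈ 0.250000; accumulation ratio R = 1/(1−f) ≈ 1.33333.
Loading dose to hit Cmax,ss on first dose: D_load = D_maint·R ≈ 750 × 1.33333 ≈ 1000.00 mg.

1000 mg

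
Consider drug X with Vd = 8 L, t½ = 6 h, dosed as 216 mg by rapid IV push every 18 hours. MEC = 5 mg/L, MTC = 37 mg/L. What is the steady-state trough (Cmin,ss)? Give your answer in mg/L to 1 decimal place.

τ = 18 h = 3 half-lives, so f = (1/2)^3 = 0.125.
Accumulation ratio R = 1/(1 − f) = 1/0.875 = 8/7.
Single-dose peak C₀ = D/Vd = 216/8 = 27 mg/L.
Steady-state peak Cmax,ss = C₀·R = 27 × 8/7 ≈ 30.857 mg/L.
Steady-state trough Cmin,ss = Cmax,ss·f ≈ 30.857 × 0.125 ≈ 3.857 mg/L.
Trough 3.9 mg/L vs MEC 5 mg/L: subtherapeutic.

3.9 mg/L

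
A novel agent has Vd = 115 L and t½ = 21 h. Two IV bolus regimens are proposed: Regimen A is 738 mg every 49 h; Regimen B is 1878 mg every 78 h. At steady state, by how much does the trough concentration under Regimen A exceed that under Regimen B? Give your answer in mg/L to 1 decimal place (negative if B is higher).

0.2 mg/L

Regimen A: f = (1/2)^(49/21) ≈ 0.1984; Cmin,ss = (738/115)·f/(1−f) ≈ 1.588 mg/L.
Regimen B: f = (1/2)^(78/21) ≈ 0.0762; Cmin,ss = (1878/115)·f/(1−f) ≈ 1.347 mg/L.
Difference ≈ 1.588 − 1.347 ≈ 0.241 mg/L.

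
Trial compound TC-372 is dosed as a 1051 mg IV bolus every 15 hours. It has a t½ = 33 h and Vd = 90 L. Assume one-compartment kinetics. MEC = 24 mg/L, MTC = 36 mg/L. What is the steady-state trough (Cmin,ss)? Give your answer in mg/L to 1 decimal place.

τ/t½ = 15/33 ≈ 0.45455, so fraction remaining f = (1/2)^(15/33) ≈ 0.7297.
Each bolus raises the concentration by D/Vd = 1051/90 ≈ 11.678 mg/L.
Steady-state trough Cmin,ss = C₀·f/(1−f) ≈ 11.678 × 0.7297/0.2703 ≈ 31.526 mg/L.
Trough 31.5 mg/L vs MEC 24 mg/L: adequate.

31.5 mg/L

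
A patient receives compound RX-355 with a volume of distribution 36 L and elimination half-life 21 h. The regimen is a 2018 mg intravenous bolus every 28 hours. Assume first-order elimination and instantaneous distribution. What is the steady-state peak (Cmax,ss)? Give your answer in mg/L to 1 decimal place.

92.9 mg/L

τ/t½ = 28/21 ≈ 1.3333, so fraction remaining f = (1/2)^(28/21) ≈ 0.3969.
Accumulation ratio R = 1/(1 − f) ≈ 1/0.6031 ≈ 1.6581.
Single-dose peak C₀ = D/Vd = 2018/36 ≈ 56.056 mg/L.
Steady-state peak Cmax,ss = C₀·R ≈ 56.056 × 1.6581 ≈ 92.946 mg/L.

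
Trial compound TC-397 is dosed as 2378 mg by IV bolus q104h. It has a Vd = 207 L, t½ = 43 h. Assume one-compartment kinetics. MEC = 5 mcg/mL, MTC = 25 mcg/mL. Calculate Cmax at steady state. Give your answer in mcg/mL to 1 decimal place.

Over one 104-h interval, 104/43 ≈ 2.4186 half-lives elapse, leaving f ≈ 0.1870 of each dose.
At steady state, accumulation factor R = 1/(1 − e^(−kτ)) ≈ 1.2300.
Single-dose peak C₀ = D/Vd = 2378/207 ≈ 11.488 mcg/mL.
Steady-state peak Cmax,ss = C₀·R ≈ 11.488 × 1.2300 ≈ 14.130 mcg/mL.
Peak 14.1 mcg/mL vs MTC 25 mcg/mL: below toxic threshold.

14.1 mcg/mL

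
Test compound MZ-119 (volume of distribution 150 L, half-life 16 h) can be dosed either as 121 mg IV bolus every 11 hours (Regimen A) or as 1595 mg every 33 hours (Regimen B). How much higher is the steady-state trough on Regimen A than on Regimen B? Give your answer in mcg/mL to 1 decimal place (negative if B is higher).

-2.0 mcg/mL

Regimen A: f = (1/2)^(11/16) ≈ 0.6209; Cmin,ss = (121/150)·f/(1−f) ≈ 1.321 mcg/mL.
Regimen B: f = (1/2)^(33/16) ≈ 0.2394; Cmin,ss = (1595/150)·f/(1−f) ≈ 3.347 mcg/mL.
Difference ≈ 1.321 − 3.347 ≈ -2.026 mcg/mL.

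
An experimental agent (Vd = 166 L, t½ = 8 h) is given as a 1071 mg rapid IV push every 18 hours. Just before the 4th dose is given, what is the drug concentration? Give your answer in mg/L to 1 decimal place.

f = (1/2)^(τ/t½) = (1/2)^(18/8) ≈ 0.2102.
C₀ = D/Vd = 1071/166 ≈ 6.452 mg/L.
Before the 4th dose, 3 doses have been given. Superposition: Cmin = C₀·(f + f² + … + f^3).
≈ 6.452 × (0.2102 + 0.0442 + 0.0093) ≈ 6.452 × 0.2637 ≈ 1.701 mg/L.

1.7 mg/L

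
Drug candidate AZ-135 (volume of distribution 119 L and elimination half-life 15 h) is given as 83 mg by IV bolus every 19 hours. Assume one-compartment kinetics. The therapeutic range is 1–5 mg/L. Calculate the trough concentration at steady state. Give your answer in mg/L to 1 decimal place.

0.5 mg/L

k = ln2/t½ = ln2/15 ≈ 0.046210 h⁻¹; fraction remaining f = e^(−kτ) = e^(−0.046210×19) ≈ 0.4156.
Each bolus raises the concentration by D/Vd = 83/119 ≈ 0.697 mg/L.
Steady-state trough Cmin,ss = C₀·f/(1−f) ≈ 0.697 × 0.4156/0.5844 ≈ 0.496 mg/L.
Trough 0.5 mg/L vs MEC 1 mg/L: subtherapeutic.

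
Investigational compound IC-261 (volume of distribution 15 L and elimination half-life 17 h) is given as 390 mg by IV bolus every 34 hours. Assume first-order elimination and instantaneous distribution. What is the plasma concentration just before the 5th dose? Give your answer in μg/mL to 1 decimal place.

f = (1/2)^(τ/t½) = (1/2)^(34/17) ≈ 0.2500.
C₀ = D/Vd = 390/15 ≈ 26.000 μg/mL.
Before the 5th dose, 4 doses have been given. Superposition: Cmin = C₀·(f + f² + … + f^4).
≈ 26.000 × (0.2500 + 0.0625 + 0.0156 + 0.0039) ≈ 26.000 × 0.3320 ≈ 8.632 μg/mL.

8.6 μg/mL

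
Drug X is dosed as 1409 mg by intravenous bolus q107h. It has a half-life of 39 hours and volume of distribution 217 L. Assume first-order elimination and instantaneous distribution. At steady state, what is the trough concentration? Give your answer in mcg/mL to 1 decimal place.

1.1 mcg/mL

τ/t½ = 107/39 ≈ 2.7436, so fraction remaining f = (1/2)^(107/39) ≈ 0.1493.
At steady state, accumulation factor R = 1/(1 − e^(−kτ)) ≈ 1.1755.
Single-dose peak C₀ = D/Vd = 1409/217 ≈ 6.493 mcg/mL.
Steady-state peak Cmax,ss = C₀·R ≈ 6.493 × 1.1755 ≈ 7.633 mcg/mL.
One interval later, Cmin,ss = Cmax,ss·e^(−kτ) ≈ 7.633 × 0.1493 ≈ 1.140 mcg/mL.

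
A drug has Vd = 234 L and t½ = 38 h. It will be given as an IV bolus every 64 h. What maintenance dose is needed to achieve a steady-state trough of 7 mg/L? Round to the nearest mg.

τ/t½ = 64/38 ≈ 1.6842, so f = (1/2)^(64/38) ≈ 0.311173.
Cmin,ss = (D/Vd)·f/(1−f), so D = Cmin,ss·Vd·(1−f)/f.
D = 7 × 234 × (1−f)/f ≈ 7 × 234 × 2.21365 ≈ 3625.96 mg.

3626 mg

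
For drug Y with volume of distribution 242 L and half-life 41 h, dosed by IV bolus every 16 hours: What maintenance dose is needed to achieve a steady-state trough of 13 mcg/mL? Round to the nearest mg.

977 mg

τ/t½ = 16/41 ≈ 0.39024, so f = (1/2)^(16/41) ≈ 0.763001.
Cmin,ss = (D/Vd)·f/(1−f), so D = Cmin,ss·Vd·(1−f)/f.
D = 13 × 242 × (1−f)/f ≈ 13 × 242 × 0.31061 ≈ 977.18 mg.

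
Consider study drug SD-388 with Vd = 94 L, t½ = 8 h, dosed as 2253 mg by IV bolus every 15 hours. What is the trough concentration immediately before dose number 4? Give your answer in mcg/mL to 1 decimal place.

f = (1/2)^(τ/t½) = (1/2)^(15/8) ≈ 0.2726.
C₀ = D/Vd = 2253/94 ≈ 23.968 mcg/mL.
Before the 4th dose, 3 doses have been given. Superposition: Cmin = C₀·(f + f² + … + f^3).
≈ 23.968 × (0.2726 + 0.0743 + 0.0203) ≈ 23.968 × 0.3672 ≈ 8.801 mcg/mL.

8.8 mcg/mL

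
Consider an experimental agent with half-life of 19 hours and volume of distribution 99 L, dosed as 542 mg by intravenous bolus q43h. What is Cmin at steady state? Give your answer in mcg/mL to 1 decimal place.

k = ln2/t½ = ln2/19 ≈ 0.036481 h⁻¹; fraction remaining f = e^(−kτ) = e^(−0.036481×43) ≈ 0.2083.
Accumulation ratio R = 1/(1 − f) ≈ 1/0.7917 ≈ 1.2631.
Single-dose peak C₀ = D/Vd = 542/99 ≈ 5.475 mcg/mL.
Steady-state peak Cmax,ss = C₀·R ≈ 5.475 × 1.2631 ≈ 6.915 mcg/mL.
Steady-state trough Cmin,ss = Cmax,ss·f ≈ 6.915 × 0.2083 ≈ 1.440 mcg/mL.

1.4 mcg/mL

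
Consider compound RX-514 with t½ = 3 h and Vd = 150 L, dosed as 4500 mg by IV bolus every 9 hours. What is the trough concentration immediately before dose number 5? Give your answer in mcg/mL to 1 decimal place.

4.3 mcg/mL

f = (1/2)^(τ/t½) = (1/2)^(9/3) ≈ 0.1250.
C₀ = D/Vd = 4500/150 ≈ 30.000 mcg/mL.
Before the 5th dose, 4 doses have been given. Superposition: Cmin = C₀·(f + f² + … + f^4).
≈ 30.000 × (0.1250 + 0.0156 + 0.0020 + 0.0002) ≈ 30.000 × 0.1428 ≈ 4.284 mcg/mL.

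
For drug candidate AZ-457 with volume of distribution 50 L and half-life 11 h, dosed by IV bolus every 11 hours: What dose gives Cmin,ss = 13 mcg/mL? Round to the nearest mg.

650 mg

τ/t½ = 11/11 ≈ 1, so f = (1/2)^(11/11) ≈ 0.500000.
Cmin,ss = (D/Vd)·f/(1−f), so D = Cmin,ss·Vd·(1−f)/f.
D = 13 × 50 × (1−f)/f ≈ 13 × 50 × 1.00000 ≈ 650.00 mg.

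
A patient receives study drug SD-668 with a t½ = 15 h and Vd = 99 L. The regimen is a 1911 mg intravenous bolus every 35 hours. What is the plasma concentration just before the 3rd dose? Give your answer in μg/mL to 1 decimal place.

f = (1/2)^(τ/t½) = (1/2)^(35/15) ≈ 0.1984.
C₀ = D/Vd = 1911/99 ≈ 19.303 μg/mL.
Before the 3rd dose, 2 doses have been given. Superposition: Cmin = C₀·(f + f²).
≈ 19.303 × (0.1984 + 0.0394) ≈ 19.303 × 0.2378 ≈ 4.590 μg/mL.

4.6 μg/mL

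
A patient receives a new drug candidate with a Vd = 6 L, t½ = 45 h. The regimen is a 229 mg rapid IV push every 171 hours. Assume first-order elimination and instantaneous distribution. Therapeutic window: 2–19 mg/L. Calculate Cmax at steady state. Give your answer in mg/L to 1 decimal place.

k = ln2/t½ = ln2/45 ≈ 0.015403 h⁻¹; fraction remaining f = e^(−kτ) = e^(−0.015403×171) ≈ 0.0718.
At steady state, accumulation factor R = 1/(1 − e^(−kτ)) ≈ 1.0774.
Each bolus raises the concentration by D/Vd = 229/6 ≈ 38.167 mg/L.
Steady-state peak Cmax,ss = C₀·R ≈ 38.167 × 1.0774 ≈ 41.121 mg/L.
Peak 41.1 mg/L vs MTC 19 mg/L: exceeds toxic threshold.

41.1 mg/L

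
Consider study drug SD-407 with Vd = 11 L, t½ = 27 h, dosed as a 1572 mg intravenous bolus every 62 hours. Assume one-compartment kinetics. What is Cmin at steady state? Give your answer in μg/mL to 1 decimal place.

k = ln2/t½ = ln2/27 ≈ 0.025672 h⁻¹; fraction remaining f = e^(−kτ) = e^(−0.025672×62) ≈ 0.2036.
At steady state, accumulation factor R = 1/(1 − e^(−kτ)) ≈ 1.2557.
Each bolus raises the concentration by D/Vd = 1572/11 ≈ 142.909 μg/mL.
Cmax,ss = C₀/(1 − f) ≈ 142.909/0.7964 ≈ 179.444 μg/mL.
One interval later, Cmin,ss = Cmax,ss·e^(−kτ) ≈ 179.444 × 0.2036 ≈ 36.535 μg/mL.

36.5 μg/mL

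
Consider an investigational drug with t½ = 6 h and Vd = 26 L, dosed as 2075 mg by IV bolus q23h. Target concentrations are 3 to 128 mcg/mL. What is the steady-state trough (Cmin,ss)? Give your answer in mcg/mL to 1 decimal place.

k = ln2/t½ = ln2/6 ≈ 0.115525 h⁻¹; fraction remaining f = e^(−kτ) = e^(−0.115525×23) ≈ 0.0702.
At steady state, accumulation factor R = 1/(1 − e^(−kτ)) ≈ 1.0755.
Single-dose peak C₀ = D/Vd = 2075/26 ≈ 79.808 mcg/mL.
Cmax,ss = C₀/(1 − f) ≈ 79.808/0.9298 ≈ 85.834 mcg/mL.
Steady-state trough Cmin,ss = Cmax,ss·f ≈ 85.834 × 0.0702 ≈ 6.026 mcg/mL.
Trough 6.0 mcg/mL vs MEC 3 mcg/mL: adequate.

6.0 mcg/mL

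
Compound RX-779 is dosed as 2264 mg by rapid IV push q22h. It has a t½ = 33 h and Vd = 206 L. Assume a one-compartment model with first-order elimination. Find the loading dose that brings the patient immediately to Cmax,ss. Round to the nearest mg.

f = (1/2)^(22/33) ≈ 0.629961; accumulation ratio R = 1/(1−f) ≈ 2.70242.
Loading dose to hit Cmax,ss on first dose: D_load = D_maint·R ≈ 2264 × 2.70242 ≈ 6118.28 mg.

6118 mg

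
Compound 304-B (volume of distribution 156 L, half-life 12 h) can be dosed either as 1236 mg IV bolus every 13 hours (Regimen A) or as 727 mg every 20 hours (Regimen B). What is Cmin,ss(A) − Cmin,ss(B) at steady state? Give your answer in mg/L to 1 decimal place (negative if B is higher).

4.9 mg/L

Regimen A: f = (1/2)^(13/12) ≈ 0.4719; Cmin,ss = (1236/156)·f/(1−f) ≈ 7.080 mg/L.
Regimen B: f = (1/2)^(20/12) ≈ 0.3150; Cmin,ss = (727/156)·f/(1−f) ≈ 2.143 mg/L.
Difference ≈ 7.080 − 2.143 ≈ 4.937 mg/L.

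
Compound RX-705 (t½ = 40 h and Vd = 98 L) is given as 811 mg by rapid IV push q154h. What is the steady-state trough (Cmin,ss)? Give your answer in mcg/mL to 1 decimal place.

k = ln2/t½ = ln2/40 ≈ 0.017329 h⁻¹; fraction remaining f = e^(−kτ) = e^(−0.017329×154) ≈ 0.0693.
At steady state, accumulation factor R = 1/(1 − e^(−kτ)) ≈ 1.0745.
Each bolus raises the concentration by D/Vd = 811/98 ≈ 8.276 mcg/mL.
Steady-state peak Cmax,ss = C₀·R ≈ 8.276 × 1.0745 ≈ 8.893 mcg/mL.
One interval later, Cmin,ss = Cmax,ss·e^(−kτ) ≈ 8.893 × 0.0693 ≈ 0.616 mcg/mL.

0.6 mcg/mL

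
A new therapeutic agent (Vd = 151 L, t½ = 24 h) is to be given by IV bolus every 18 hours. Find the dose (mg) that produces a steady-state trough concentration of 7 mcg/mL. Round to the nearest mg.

τ/t½ = 18/24 ≈ 0.75, so f = (1/2)^(18/24) ≈ 0.594604.
Cmin,ss = (D/Vd)·f/(1−f), so D = Cmin,ss·Vd·(1−f)/f.
D = 7 × 151 × (1−f)/f ≈ 7 × 151 × 0.68179 ≈ 720.65 mg.

721 mg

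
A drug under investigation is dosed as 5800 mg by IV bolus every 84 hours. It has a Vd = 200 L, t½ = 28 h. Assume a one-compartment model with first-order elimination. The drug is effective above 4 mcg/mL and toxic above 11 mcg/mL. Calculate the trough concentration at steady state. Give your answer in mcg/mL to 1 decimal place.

4.1 mcg/mL

The dosing interval is 3 half-lives, so f = 2^(−3) = 0.125.
Accumulation ratio R = 1/(1 − f) = 1/0.875 = 8/7.
Single-dose peak C₀ = D/Vd = 5800/200 = 29 mcg/mL.
Steady-state peak Cmax,ss = C₀·R = 29 × 8/7 ≈ 33.143 mcg/mL.
Steady-state trough Cmin,ss = Cmax,ss·f ≈ 33.143 × 0.125 ≈ 4.143 mcg/mL.
Trough 4.1 mcg/mL vs MEC 4 mcg/mL: adequate.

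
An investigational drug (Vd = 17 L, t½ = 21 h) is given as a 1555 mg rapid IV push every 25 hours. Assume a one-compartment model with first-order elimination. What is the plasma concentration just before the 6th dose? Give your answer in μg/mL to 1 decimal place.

f = (1/2)^(τ/t½) = (1/2)^(25/21) ≈ 0.4382.
C₀ = D/Vd = 1555/17 ≈ 91.471 μg/mL.
Before the 6th dose, 5 doses have been given. Superposition: Cmin = C₀·(f + f² + … + f^5).
≈ 91.471 × (0.4382 + 0.1920 + 0.0841 + 0.0369 + 0.0162) ≈ 91.471 × 0.7674 ≈ 70.195 μg/mL.

70.2 μg/mL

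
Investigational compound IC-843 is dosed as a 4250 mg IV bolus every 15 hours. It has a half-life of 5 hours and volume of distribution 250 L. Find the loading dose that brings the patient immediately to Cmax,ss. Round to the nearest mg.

f = (1/2)^(15/5) ≈ 0.125000; accumulation ratio R = 1/(1−f) ≈ 1.14286.
Loading dose to hit Cmax,ss on first dose: D_load = D_maint·R ≈ 4250 × 1.14286 ≈ 4857.15 mg.

4857 mg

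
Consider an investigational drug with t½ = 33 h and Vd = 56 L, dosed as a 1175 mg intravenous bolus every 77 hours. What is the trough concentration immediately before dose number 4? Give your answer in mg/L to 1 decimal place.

5.2 mg/L

f = (1/2)^(τ/t½) = (1/2)^(77/33) ≈ 0.1984.
C₀ = D/Vd = 1175/56 ≈ 20.982 mg/L.
Before the 4th dose, 3 doses have been given. Superposition: Cmin = C₀·(f + f² + … + f^3).
≈ 20.982 × (0.1984 + 0.0394 + 0.0078) ≈ 20.982 × 0.2456 ≈ 5.153 mg/L.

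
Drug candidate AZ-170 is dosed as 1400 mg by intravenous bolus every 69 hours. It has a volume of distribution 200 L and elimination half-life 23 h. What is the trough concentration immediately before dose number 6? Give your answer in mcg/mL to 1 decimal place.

1.0 mcg/mL

f = (1/2)^(τ/t½) = (1/2)^(69/23) ≈ 0.1250.
C₀ = D/Vd = 1400/200 ≈ 7.000 mcg/mL.
Before the 6th dose, 5 doses have been given. Superposition: Cmin = C₀·(f + f² + … + f^5).
≈ 7.000 × (0.1250 + 0.0156 + 0.0020 + 0.0002 + 0.0000) ≈ 7.000 × 0.1428 ≈ 1.000 mcg/mL.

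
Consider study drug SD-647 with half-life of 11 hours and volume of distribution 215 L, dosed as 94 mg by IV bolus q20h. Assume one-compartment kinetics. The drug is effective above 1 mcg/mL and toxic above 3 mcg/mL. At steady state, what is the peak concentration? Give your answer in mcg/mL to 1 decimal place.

0.6 mcg/mL

k = ln2/t½ = ln2/11 ≈ 0.063013 h⁻¹; fraction remaining f = e^(−kτ) = e^(−0.063013×20) ≈ 0.2836.
At steady state, accumulation factor R = 1/(1 − e^(−kτ)) ≈ 1.3959.
Single-dose peak C₀ = D/Vd = 94/215 ≈ 0.437 mcg/mL.
Steady-state peak Cmax,ss = C₀·R ≈ 0.437 × 1.3959 ≈ 0.610 mcg/mL.
Peak 0.6 mcg/mL vs MTC 3 mcg/mL: below toxic threshold.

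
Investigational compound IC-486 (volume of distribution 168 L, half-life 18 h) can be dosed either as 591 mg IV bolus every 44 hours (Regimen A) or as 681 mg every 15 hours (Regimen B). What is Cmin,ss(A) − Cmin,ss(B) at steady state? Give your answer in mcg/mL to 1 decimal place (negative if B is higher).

Regimen A: f = (1/2)^(44/18) ≈ 0.1837; Cmin,ss = (591/168)·f/(1−f) ≈ 0.792 mcg/mL.
Regimen B: f = (1/2)^(15/18) ≈ 0.5612; Cmin,ss = (681/168)·f/(1−f) ≈ 5.184 mcg/mL.
Difference ≈ 0.792 − 5.184 ≈ -4.392 mcg/mL.

-4.4 mcg/mL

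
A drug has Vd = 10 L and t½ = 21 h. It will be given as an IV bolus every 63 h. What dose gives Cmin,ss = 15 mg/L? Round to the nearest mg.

1050 mg

τ/t½ = 63/21 ≈ 3, so f = (1/2)^(63/21) ≈ 0.125000.
Cmin,ss = (D/Vd)·f/(1−f), so D = Cmin,ss·Vd·(1−f)/f.
D = 15 × 10 × (1−f)/f ≈ 15 × 10 × 7.00000 ≈ 1050.00 mg.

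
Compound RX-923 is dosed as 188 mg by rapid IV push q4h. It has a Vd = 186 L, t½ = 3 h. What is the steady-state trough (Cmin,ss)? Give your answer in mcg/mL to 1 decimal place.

k = ln2/t½ = ln2/3 ≈ 0.231049 h⁻¹; fraction remaining f = e^(−kτ) = e^(−0.231049×4) ≈ 0.3969.
Accumulation ratio R = 1/(1 − f) ≈ 1/0.6031 ≈ 1.6581.
Each bolus raises the concentration by D/Vd = 188/186 ≈ 1.011 mcg/mL.
Steady-state peak Cmax,ss = C₀·R ≈ 1.011 × 1.6581 ≈ 1.676 mcg/mL.
Steady-state trough Cmin,ss = Cmax,ss·f ≈ 1.676 × 0.3969 ≈ 0.665 mcg/mL.

0.7 mcg/mL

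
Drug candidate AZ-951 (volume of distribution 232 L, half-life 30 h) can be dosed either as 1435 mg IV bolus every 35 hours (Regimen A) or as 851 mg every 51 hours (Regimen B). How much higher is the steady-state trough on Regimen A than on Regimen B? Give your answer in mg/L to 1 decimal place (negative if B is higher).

Regimen A: f = (1/2)^(35/30) ≈ 0.4454; Cmin,ss = (1435/232)·f/(1−f) ≈ 4.967 mg/L.
Regimen B: f = (1/2)^(51/30) ≈ 0.3078; Cmin,ss = (851/232)·f/(1−f) ≈ 1.631 mg/L.
Difference ≈ 4.967 − 1.631 ≈ 3.336 mg/L.

3.3 mg/L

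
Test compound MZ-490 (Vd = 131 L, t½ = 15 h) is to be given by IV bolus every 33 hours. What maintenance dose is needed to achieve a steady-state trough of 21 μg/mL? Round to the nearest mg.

9889 mg

τ/t½ = 33/15 ≈ 2.2, so f = (1/2)^(33/15) ≈ 0.217638.
Cmin,ss = (D/Vd)·f/(1−f), so D = Cmin,ss·Vd·(1−f)/f.
D = 21 × 131 × (1−f)/f ≈ 21 × 131 × 3.59479 ≈ 9889.27 mg.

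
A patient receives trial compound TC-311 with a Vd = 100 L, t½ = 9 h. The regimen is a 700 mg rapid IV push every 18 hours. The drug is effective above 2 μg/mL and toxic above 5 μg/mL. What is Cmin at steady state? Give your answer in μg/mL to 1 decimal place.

τ = 18 h = 2 half-lives, so f = (1/2)^2 = 0.25.
At steady state, R = 1/(1 − 0.25) = 4/3.
Single-dose peak C₀ = D/Vd = 700/100 = 7 μg/mL.
Steady-state peak Cmax,ss = C₀·R = 7 × 4/3 ≈ 9.333 μg/mL.
Steady-state trough Cmin,ss = Cmax,ss·f ≈ 9.333 × 0.25 ≈ 2.333 μg/mL.
Trough 2.3 μg/mL vs MEC 2 μg/mL: adequate.

2.3 μg/mL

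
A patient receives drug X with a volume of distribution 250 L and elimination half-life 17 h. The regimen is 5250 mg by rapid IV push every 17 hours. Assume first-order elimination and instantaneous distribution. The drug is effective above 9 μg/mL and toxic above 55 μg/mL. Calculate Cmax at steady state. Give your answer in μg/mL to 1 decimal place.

42.0 μg/mL

The dosing interval is 1 half-life, so f = 2^(−1) = 0.5.
Accumulation ratio R = 1/(1 − f) = 1/0.5 = 2/1.
Single-dose peak C₀ = D/Vd = 5250/250 = 21 μg/mL.
Steady-state peak Cmax,ss = C₀·R = 21 × 2/1 ≈ 42.000 μg/mL.
Peak 42.0 μg/mL vs MTC 55 μg/mL: below toxic threshold.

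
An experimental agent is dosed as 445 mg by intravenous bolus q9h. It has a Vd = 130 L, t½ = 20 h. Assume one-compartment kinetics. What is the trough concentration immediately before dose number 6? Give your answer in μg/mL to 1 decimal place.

f = (1/2)^(τ/t½) = (1/2)^(9/20) ≈ 0.7320.
C₀ = D/Vd = 445/130 ≈ 3.423 μg/mL.
Before the 6th dose, 5 doses have been given. Superposition: Cmin = C₀·(f + f² + … + f^5).
≈ 3.423 × (0.7320 + 0.5358 + 0.3922 + 0.2871 + 0.2102) ≈ 3.423 × 2.1573 ≈ 7.384 μg/mL.

7.4 μg/mL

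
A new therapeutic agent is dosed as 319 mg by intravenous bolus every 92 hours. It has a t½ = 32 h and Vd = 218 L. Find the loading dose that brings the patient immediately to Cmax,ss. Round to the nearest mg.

f = (1/2)^(92/32) ≈ 0.136313; accumulation ratio R = 1/(1−f) ≈ 1.15783.
Loading dose to hit Cmax,ss on first dose: D_load = D_maint·R ≈ 319 × 1.15783 ≈ 369.35 mg.

369 mg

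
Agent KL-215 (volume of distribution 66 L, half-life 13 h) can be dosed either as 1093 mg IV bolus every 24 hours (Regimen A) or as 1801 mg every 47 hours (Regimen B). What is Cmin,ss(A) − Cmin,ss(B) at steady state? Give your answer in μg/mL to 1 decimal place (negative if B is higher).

4.0 μg/mL

Regimen A: f = (1/2)^(24/13) ≈ 0.2781; Cmin,ss = (1093/66)·f/(1−f) ≈ 6.380 μg/mL.
Regimen B: f = (1/2)^(47/13) ≈ 0.0816; Cmin,ss = (1801/66)·f/(1−f) ≈ 2.425 μg/mL.
Difference ≈ 6.380 − 2.425 ≈ 3.955 μg/mL.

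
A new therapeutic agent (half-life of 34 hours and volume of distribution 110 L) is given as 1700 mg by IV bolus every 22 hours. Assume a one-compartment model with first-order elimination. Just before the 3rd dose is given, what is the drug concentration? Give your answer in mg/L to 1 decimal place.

f = (1/2)^(τ/t½) = (1/2)^(22/34) ≈ 0.6386.
C₀ = D/Vd = 1700/110 ≈ 15.455 mg/L.
Before the 3rd dose, 2 doses have been given. Superposition: Cmin = C₀·(f + f²).
≈ 15.455 × (0.6386 + 0.4078) ≈ 15.455 × 1.0464 ≈ 16.172 mg/L.

16.2 mg/L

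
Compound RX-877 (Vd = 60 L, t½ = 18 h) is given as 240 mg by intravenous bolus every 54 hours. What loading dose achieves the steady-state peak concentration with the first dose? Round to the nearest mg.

f = (1/2)^(54/18) ≈ 0.125000; accumulation ratio R = 1/(1−f) ≈ 1.14286.
Loading dose to hit Cmax,ss on first dose: D_load = D_maint·R ≈ 240 × 1.14286 ≈ 274.29 mg.

274 mg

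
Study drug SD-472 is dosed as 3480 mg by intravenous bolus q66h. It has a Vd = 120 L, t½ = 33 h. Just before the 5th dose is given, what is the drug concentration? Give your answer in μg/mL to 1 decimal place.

f = (1/2)^(τ/t½) = (1/2)^(66/33) ≈ 0.2500.
C₀ = D/Vd = 3480/120 ≈ 29.000 μg/mL.
Before the 5th dose, 4 doses have been given. Superposition: Cmin = C₀·(f + f² + … + f^4).
≈ 29.000 × (0.2500 + 0.0625 + 0.0156 + 0.0039) ≈ 29.000 × 0.3320 ≈ 9.628 μg/mL.

9.6 μg/mL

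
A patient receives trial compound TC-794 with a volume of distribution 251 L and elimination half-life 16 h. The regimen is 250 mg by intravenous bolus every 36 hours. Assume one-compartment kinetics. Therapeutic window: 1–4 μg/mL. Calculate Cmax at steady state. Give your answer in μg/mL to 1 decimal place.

τ/t½ = 36/16 ≈ 2.25, so fraction remaining f = (1/2)^(36/16) ≈ 0.2102.
Accumulation ratio R = 1/(1 − f) ≈ 1/0.7898 ≈ 1.2661.
Each bolus raises the concentration by D/Vd = 250/251 ≈ 0.996 μg/mL.
Steady-state peak Cmax,ss = C₀·R ≈ 0.996 × 1.2661 ≈ 1.261 μg/mL.
Peak 1.3 μg/mL vs MTC 4 μg/mL: below toxic threshold.

1.3 μg/mL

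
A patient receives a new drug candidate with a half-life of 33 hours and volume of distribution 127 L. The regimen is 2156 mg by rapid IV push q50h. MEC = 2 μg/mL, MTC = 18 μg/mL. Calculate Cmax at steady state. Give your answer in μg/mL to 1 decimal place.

k = ln2/t½ = ln2/33 ≈ 0.021004 h⁻¹; fraction remaining f = e^(−kτ) = e^(−0.021004×50) ≈ 0.3499.
Accumulation ratio R = 1/(1 − f) ≈ 1/0.6501 ≈ 1.5382.
Single-dose peak C₀ = D/Vd = 2156/127 ≈ 16.976 μg/mL.
Steady-state peak Cmax,ss = C₀·R ≈ 16.976 × 1.5382 ≈ 26.112 μg/mL.
Peak 26.1 μg/mL vs MTC 18 μg/mL: exceeds toxic threshold.

26.1 μg/mL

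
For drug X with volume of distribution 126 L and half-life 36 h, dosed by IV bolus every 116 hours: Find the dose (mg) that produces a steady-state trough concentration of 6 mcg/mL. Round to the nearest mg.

τ/t½ = 116/36 ≈ 3.2222, so f = (1/2)^(116/36) ≈ 0.107155.
Cmin,ss = (D/Vd)·f/(1−f), so D = Cmin,ss·Vd·(1−f)/f.
D = 6 × 126 × (1−f)/f ≈ 6 × 126 × 8.33228 ≈ 6299.20 mg.

6299 mg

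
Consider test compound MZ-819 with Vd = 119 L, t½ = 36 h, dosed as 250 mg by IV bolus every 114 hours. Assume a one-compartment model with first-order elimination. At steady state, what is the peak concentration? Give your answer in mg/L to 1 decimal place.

Over one 114-h interval, 114/36 ≈ 3.1667 half-lives elapse, leaving f ≈ 0.1114 of each dose.
At steady state, accumulation factor R = 1/(1 − e^(−kτ)) ≈ 1.1254.
Single-dose peak C₀ = D/Vd = 250/119 ≈ 2.101 mg/L.
Cmax,ss = C₀/(1 − f) ≈ 2.101/0.8886 ≈ 2.364 mg/L.

2.4 mg/L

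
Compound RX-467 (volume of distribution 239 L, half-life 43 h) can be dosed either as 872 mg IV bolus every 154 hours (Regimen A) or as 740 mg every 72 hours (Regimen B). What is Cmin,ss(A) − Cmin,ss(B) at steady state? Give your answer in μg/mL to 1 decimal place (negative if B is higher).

Regimen A: f = (1/2)^(154/43) ≈ 0.0835; Cmin,ss = (872/239)·f/(1−f) ≈ 0.332 μg/mL.
Regimen B: f = (1/2)^(72/43) ≈ 0.3133; Cmin,ss = (740/239)·f/(1−f) ≈ 1.413 μg/mL.
Difference ≈ 0.332 − 1.413 ≈ -1.081 μg/mL.

-1.1 μg/mL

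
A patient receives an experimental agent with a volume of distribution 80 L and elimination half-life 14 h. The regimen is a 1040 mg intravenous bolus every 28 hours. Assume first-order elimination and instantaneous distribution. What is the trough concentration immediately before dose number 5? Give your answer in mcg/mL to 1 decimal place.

4.3 mcg/mL

f = (1/2)^(τ/t½) = (1/2)^(28/14) ≈ 0.2500.
C₀ = D/Vd = 1040/80 ≈ 13.000 mcg/mL.
Before the 5th dose, 4 doses have been given. Superposition: Cmin = C₀·(f + f² + … + f^4).
≈ 13.000 × (0.2500 + 0.0625 + 0.0156 + 0.0039) ≈ 13.000 × 0.3320 ≈ 4.316 mcg/mL.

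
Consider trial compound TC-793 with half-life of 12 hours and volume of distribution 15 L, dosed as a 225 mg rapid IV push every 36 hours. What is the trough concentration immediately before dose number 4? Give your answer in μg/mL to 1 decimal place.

2.1 μg/mL

f = (1/2)^(τ/t½) = (1/2)^(36/12) ≈ 0.1250.
C₀ = D/Vd = 225/15 ≈ 15.000 μg/mL.
Before the 4th dose, 3 doses have been given. Superposition: Cmin = C₀·(f + f² + … + f^3).
≈ 15.000 × (0.1250 + 0.0156 + 0.0020) ≈ 15.000 × 0.1426 ≈ 2.139 μg/mL.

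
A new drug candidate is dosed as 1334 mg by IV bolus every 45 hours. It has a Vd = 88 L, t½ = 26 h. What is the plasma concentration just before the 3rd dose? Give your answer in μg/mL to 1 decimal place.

5.9 μg/mL

f = (1/2)^(τ/t½) = (1/2)^(45/26) ≈ 0.3013.
C₀ = D/Vd = 1334/88 ≈ 15.159 μg/mL.
Before the 3rd dose, 2 doses have been given. Superposition: Cmin = C₀·(f + f²).
≈ 15.159 × (0.3013 + 0.0908) ≈ 15.159 × 0.3921 ≈ 5.944 μg/mL.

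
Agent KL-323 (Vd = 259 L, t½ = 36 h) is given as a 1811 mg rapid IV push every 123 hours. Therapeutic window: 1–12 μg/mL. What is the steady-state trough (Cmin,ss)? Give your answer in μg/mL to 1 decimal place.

k = ln2/t½ = ln2/36 ≈ 0.019254 h⁻¹; fraction remaining f = e^(−kτ) = e^(−0.019254×123) ≈ 0.0936.
Each bolus raises the concentration by D/Vd = 1811/259 ≈ 6.992 μg/mL.
Steady-state trough Cmin,ss = C₀·f/(1−f) ≈ 6.992 × 0.0936/0.9064 ≈ 0.722 μg/mL.
Trough 0.7 μg/mL vs MEC 1 μg/mL: subtherapeutic.

0.7 μg/mL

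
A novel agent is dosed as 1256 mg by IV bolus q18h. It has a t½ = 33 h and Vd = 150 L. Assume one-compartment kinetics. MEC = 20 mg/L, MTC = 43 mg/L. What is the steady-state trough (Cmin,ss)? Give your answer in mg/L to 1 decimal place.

Over one 18-h interval, 18/33 ≈ 0.54545 half-lives elapse, leaving f ≈ 0.6852 of each dose.
Each bolus raises the concentration by D/Vd = 1256/150 ≈ 8.373 mg/L.
Steady-state trough Cmin,ss = C₀·f/(1−f) ≈ 8.373 × 0.6852/0.3148 ≈ 18.225 mg/L.
Trough 18.2 mg/L vs MEC 20 mg/L: subtherapeutic.

18.2 mg/L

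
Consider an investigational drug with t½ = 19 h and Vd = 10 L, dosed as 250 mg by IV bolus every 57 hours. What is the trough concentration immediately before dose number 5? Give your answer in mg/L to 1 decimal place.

f = (1/2)^(τ/t½) = (1/2)^(57/19) ≈ 0.1250.
C₀ = D/Vd = 250/10 ≈ 25.000 mg/L.
Before the 5th dose, 4 doses have been given. Superposition: Cmin = C₀·(f + f² + … + f^4).
≈ 25.000 × (0.1250 + 0.0156 + 0.0020 + 0.0002) ≈ 25.000 × 0.1428 ≈ 3.570 mg/L.

3.6 mg/L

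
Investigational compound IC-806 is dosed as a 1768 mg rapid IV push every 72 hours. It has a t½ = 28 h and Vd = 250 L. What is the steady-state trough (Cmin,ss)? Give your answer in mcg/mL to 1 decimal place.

1.4 mcg/mL

Over one 72-h interval, 72/28 ≈ 2.5714 half-lives elapse, leaving f ≈ 0.1682 of each dose.
Each bolus raises the concentration by D/Vd = 1768/250 ≈ 7.072 mcg/mL.
Steady-state trough Cmin,ss = C₀·f/(1−f) ≈ 7.072 × 0.1682/0.8318 ≈ 1.430 mcg/mL.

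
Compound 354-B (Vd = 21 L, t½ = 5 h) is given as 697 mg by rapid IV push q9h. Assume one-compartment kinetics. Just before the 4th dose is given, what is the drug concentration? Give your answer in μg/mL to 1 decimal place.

13.1 μg/mL

f = (1/2)^(τ/t½) = (1/2)^(9/5) ≈ 0.2872.
C₀ = D/Vd = 697/21 ≈ 33.190 μg/mL.
Before the 4th dose, 3 doses have been given. Superposition: Cmin = C₀·(f + f² + … + f^3).
≈ 33.190 × (0.2872 + 0.0825 + 0.0237) ≈ 33.190 × 0.3934 ≈ 13.057 μg/mL.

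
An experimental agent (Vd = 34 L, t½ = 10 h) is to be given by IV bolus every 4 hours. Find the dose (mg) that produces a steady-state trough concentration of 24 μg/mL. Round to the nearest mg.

261 mg

τ/t½ = 4/10 ≈ 0.4, so f = (1/2)^(4/10) ≈ 0.757858.
Cmin,ss = (D/Vd)·f/(1−f), so D = Cmin,ss·Vd·(1−f)/f.
D = 24 × 34 × (1−f)/f ≈ 24 × 34 × 0.31951 ≈ 260.72 mg.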